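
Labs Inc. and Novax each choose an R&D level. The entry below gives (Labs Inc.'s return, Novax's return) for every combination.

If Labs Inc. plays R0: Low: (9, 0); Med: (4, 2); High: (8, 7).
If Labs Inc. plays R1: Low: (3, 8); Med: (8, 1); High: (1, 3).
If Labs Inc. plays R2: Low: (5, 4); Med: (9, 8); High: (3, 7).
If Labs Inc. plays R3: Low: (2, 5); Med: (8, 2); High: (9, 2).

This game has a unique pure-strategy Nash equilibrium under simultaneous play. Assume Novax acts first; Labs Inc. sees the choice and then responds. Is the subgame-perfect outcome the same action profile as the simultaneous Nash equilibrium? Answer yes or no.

yes

Solve by backward induction (Novax leads).
- Low → Labs Inc. plays R0 (best of 9, 3, 5, 2); Novax gets 0.
- Med → Labs Inc. plays R2 (best of 4, 8, 9, 8); Novax gets 8.
- High → Labs Inc. plays R3 (best of 8, 1, 3, 9); Novax gets 2.
Among 0, 8, 2, the best is 8 at Med. Subgame-perfect outcome: (R2, Med) with payoffs (9, 8).
Now find the simultaneous Nash equilibrium.
Labs Inc.'s best replies: Low→R0; Med→R2; High→R3.
Novax's best replies: R0→High; R1→Low; R2→Med; R3→Low.
Only (R2, Med) has each player best-responding; Nash payoffs (9, 8).
Sequential outcome (R2, Med) coincides with the Nash profile (R2, Med).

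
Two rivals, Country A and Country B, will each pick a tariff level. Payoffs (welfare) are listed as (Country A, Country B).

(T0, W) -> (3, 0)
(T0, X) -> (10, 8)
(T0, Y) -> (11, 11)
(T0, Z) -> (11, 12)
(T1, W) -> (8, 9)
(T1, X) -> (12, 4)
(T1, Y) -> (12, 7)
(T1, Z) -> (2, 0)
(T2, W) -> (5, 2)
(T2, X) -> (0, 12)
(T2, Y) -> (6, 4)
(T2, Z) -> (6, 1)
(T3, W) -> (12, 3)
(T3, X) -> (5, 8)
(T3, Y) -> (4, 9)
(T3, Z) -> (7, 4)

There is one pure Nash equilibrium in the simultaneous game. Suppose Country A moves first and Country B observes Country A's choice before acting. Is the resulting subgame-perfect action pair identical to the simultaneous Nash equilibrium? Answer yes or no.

Backward induction with Country A moving first.
- T0: BR = Z, leader payoff 11.
- T1: BR = W, leader payoff 8.
- T2: BR = X, leader payoff 0.
- T3: BR = Y, leader payoff 4.
Country A's induced payoffs are 11, 8, 0, 4, so Country A commits to T0. Subgame-perfect outcome: (T0, Z) with payoffs (11, 12).
Now find the simultaneous Nash equilibrium.
Country A's best replies: W→T3; X→T1; Y→T1; Z→T0.
Country B's best replies: T0→Z; T1→W; T2→X; T3→Y.
Only (T0, Z) has each player best-responding; Nash payoffs (11, 12).
Sequential outcome (T0, Z) coincides with the Nash profile (T0, Z).

yes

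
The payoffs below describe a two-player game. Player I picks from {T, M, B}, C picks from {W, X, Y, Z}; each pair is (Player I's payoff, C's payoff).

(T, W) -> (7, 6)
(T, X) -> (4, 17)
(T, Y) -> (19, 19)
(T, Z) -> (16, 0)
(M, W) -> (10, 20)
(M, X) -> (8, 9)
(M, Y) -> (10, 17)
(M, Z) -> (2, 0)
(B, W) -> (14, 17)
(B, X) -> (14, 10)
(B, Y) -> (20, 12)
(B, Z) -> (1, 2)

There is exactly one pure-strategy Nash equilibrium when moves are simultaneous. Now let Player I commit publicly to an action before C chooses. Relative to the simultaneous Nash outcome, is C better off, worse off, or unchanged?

Work backward from C's decision.
- T → C plays Y (best of 6, 17, 19, 0); Player I gets 19.
- M → C plays W (best of 20, 9, 17, 0); Player I gets 10.
- B → C plays W (best of 17, 10, 12, 2); Player I gets 14.
Among 19, 10, 14, the best is 19 at T. Subgame-perfect outcome: (T, Y) with payoffs (19, 19).
Now find the simultaneous Nash equilibrium.
Player I's best replies: W→B; X→B; Y→B; Z→T.
C's best replies: T→Y; M→W; B→W.
The unique mutual best reply is (B, W), giving (14, 17).
C earns 19 sequentially versus 17 at the Nash outcome: better off.

better off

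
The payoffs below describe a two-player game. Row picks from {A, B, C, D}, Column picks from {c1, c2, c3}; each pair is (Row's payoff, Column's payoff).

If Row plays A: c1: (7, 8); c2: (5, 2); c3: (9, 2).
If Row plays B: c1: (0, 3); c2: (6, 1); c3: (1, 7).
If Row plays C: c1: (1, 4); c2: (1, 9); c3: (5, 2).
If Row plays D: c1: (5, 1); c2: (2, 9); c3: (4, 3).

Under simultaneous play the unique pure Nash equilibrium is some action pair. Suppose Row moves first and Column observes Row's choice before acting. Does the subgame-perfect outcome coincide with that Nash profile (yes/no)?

Column best-responds to each possible Row move:
- A → Column plays c1 (best of 8, 2, 2); Row gets 7.
- B → Column plays c3 (best of 3, 1, 7); Row gets 1.
- C → Column plays c2 (best of 4, 9, 2); Row gets 1.
- D → Column plays c2 (best of 1, 9, 3); Row gets 2.
Among 7, 1, 1, 2, the best is 7 at A. Subgame-perfect outcome: (A, c1) with payoffs (7, 8).
For the simultaneous game, intersect best replies.
Row's best replies: c1→A; c2→B; c3→A.
Column's best replies: A→c1; B→c3; C→c2; D→c2.
Only (A, c1) has each player best-responding; Nash payoffs (7, 8).
Sequential outcome (A, c1) coincides with the Nash profile (A, c1).

yes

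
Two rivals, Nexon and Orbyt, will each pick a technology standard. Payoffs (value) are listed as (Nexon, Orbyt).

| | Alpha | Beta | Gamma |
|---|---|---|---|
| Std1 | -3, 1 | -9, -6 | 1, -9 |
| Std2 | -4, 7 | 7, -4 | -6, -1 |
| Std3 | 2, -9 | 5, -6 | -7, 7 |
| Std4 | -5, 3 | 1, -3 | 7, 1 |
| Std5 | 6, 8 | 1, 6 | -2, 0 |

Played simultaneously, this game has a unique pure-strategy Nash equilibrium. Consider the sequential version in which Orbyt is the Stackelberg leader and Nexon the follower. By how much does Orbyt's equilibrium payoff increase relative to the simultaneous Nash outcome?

Solve by backward induction (Orbyt leads).
- Alpha: BR = Std5, leader payoff 8.
- Beta: BR = Std2, leader payoff -4.
- Gamma: BR = Std4, leader payoff 1.
Orbyt's induced payoffs are 8, -4, 1, so Orbyt commits to Alpha. Subgame-perfect outcome: (Std5, Alpha) with payoffs (6, 8).
Under simultaneous play:
Nexon's best replies: Alpha→Std5; Beta→Std2; Gamma→Std4.
Orbyt's best replies: Std1→Alpha; Std2→Alpha; Std3→Gamma; Std4→Alpha; Std5→Alpha.
Only (Std5, Alpha) has each player best-responding; Nash payoffs (6, 8).
Orbyt's commitment gain: 8 − 8 = 0.

0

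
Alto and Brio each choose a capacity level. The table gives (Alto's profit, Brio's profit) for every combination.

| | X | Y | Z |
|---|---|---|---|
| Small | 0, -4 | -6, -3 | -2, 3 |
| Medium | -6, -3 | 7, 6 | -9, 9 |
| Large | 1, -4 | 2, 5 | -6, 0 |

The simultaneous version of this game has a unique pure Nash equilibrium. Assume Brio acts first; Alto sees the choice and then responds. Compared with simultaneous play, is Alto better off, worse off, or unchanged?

Backward induction with Brio moving first.
- X: BR = Large, leader payoff -4.
- Y: BR = Medium, leader payoff 6.
- Z: BR = Small, leader payoff 3.
Maximizing over -4, 6, 3, Brio chooses Y. Subgame-perfect outcome: (Medium, Y) with payoffs (7, 6).
Under simultaneous play:
Alto's best replies: X→Large; Y→Medium; Z→Small.
Brio's best replies: Small→Z; Medium→Z; Large→Y.
Only (Small, Z) has each player best-responding; Nash payoffs (-2, 3).
Alto earns 7 sequentially versus -2 at the Nash outcome: better off.

better off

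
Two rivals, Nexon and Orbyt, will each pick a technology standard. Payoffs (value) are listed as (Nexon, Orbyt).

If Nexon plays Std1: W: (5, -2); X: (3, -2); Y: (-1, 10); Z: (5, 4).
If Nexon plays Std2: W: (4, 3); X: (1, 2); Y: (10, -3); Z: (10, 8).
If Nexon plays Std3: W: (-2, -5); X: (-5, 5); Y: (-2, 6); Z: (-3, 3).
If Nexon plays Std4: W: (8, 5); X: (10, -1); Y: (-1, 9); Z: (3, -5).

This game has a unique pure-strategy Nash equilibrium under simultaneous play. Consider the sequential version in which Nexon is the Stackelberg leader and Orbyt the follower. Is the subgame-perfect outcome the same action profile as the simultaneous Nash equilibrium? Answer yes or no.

Backward induction with Nexon moving first.
- Std1: Orbyt compares -2, -2, 10, 4 and picks Y; Nexon would get -1.
- Std2: Orbyt compares 3, 2, -3, 8 and picks Z; Nexon would get 10.
- Std3: Orbyt compares -5, 5, 6, 3 and picks Y; Nexon would get -2.
- Std4: Orbyt compares 5, -1, 9, -5 and picks Y; Nexon would get -1.
Among -1, 10, -2, -1, the best is 10 at Std2. Subgame-perfect outcome: (Std2, Z) with payoffs (10, 8).
For the simultaneous game, intersect best replies.
Nexon's best replies: W→Std4; X→Std4; Y→Std2; Z→Std2.
Orbyt's best replies: Std1→Y; Std2→Z; Std3→Y; Std4→Y.
The unique mutual best reply is (Std2, Z), giving (10, 8).
Sequential outcome (Std2, Z) coincides with the Nash profile (Std2, Z).

yes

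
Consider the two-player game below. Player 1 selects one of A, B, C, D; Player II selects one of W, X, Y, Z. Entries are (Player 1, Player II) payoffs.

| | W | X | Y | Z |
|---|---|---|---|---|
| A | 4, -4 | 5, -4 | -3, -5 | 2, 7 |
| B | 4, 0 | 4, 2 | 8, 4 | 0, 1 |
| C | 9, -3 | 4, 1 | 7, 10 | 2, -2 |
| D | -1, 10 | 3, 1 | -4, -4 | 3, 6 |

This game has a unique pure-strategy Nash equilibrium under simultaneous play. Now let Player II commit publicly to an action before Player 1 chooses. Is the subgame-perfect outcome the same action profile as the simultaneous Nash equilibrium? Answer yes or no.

no

Player 1 best-responds to each possible Player II move:
- W → Player 1 plays C (best of 4, 4, 9, -1); Player II gets -3.
- X → Player 1 plays A (best of 5, 4, 4, 3); Player II gets -4.
- Y → Player 1 plays B (best of -3, 8, 7, -4); Player II gets 4.
- Z → Player 1 plays D (best of 2, 0, 2, 3); Player II gets 6.
Maximizing over -3, -4, 4, 6, Player II chooses Z. Subgame-perfect outcome: (D, Z) with payoffs (3, 6).
Now find the simultaneous Nash equilibrium.
Player 1's best replies: W→C; X→A; Y→B; Z→D.
Player II's best replies: A→Z; B→Y; C→Y; D→W.
The unique mutual best reply is (B, Y), giving (8, 4).
Sequential outcome (D, Z) differs from the Nash profile (B, Y).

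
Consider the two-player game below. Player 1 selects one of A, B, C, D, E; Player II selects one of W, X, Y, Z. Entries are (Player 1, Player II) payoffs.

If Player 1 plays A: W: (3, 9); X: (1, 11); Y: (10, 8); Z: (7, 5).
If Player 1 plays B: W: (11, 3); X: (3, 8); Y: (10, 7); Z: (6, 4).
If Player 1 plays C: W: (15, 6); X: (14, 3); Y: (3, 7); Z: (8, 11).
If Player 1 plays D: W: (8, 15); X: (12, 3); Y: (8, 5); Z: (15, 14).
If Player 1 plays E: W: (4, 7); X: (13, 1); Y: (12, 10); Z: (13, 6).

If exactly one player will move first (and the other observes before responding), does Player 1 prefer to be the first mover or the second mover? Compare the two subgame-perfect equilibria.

If Player 1 leads: Player II's best replies are A→X, B→X, C→Z, D→W, E→Y; Player 1's induced payoffs 1, 3, 8, 8, 12; outcome (E, Y), payoffs (12, 10).
If Player II leads: Player 1's best replies are W→C, X→C, Y→E, Z→D; Player II's induced payoffs 6, 3, 10, 14; outcome (D, Z), payoffs (15, 14).
Player 1 gets 12 moving first and 15 moving second, so Player 1 prefers to move second.

second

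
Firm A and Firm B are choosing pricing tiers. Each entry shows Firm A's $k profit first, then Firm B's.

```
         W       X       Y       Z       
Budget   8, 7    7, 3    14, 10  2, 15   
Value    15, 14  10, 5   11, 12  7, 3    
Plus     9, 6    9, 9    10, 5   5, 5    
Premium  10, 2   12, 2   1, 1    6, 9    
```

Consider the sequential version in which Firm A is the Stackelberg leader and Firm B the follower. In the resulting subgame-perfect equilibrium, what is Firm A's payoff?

15

Solve by backward induction (Firm A leads).
- Budget: BR = Z, leader payoff 2.
- Value: BR = W, leader payoff 15.
- Plus: BR = X, leader payoff 9.
- Premium: BR = Z, leader payoff 6.
Firm A's induced payoffs are 2, 15, 9, 6, so Firm A commits to Value. Subgame-perfect outcome: (Value, W) with payoffs (15, 14).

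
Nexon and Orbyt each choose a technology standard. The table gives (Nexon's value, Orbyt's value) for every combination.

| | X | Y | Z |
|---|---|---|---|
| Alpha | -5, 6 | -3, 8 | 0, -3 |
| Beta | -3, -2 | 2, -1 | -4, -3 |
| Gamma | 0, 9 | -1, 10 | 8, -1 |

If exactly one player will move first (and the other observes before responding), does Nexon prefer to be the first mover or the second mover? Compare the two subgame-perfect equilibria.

If Nexon leads: Orbyt's best replies are Alpha→Y, Beta→Y, Gamma→Y; Nexon's induced payoffs -3, 2, -1; outcome (Beta, Y), payoffs (2, -1).
If Orbyt leads: Nexon's best replies are X→Gamma, Y→Beta, Z→Gamma; Orbyt's induced payoffs 9, -1, -1; outcome (Gamma, X), payoffs (0, 9).
Nexon gets 2 moving first and 0 moving second, so Nexon prefers to move first.

first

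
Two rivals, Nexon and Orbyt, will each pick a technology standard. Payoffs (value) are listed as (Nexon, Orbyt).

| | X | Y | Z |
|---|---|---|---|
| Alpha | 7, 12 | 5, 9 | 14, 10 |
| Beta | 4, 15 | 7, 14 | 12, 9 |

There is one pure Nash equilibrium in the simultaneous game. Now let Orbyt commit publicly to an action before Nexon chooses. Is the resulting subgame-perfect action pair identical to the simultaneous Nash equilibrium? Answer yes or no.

no

Solve by backward induction (Orbyt leads).
- X → Nexon plays Alpha (best of 7, 4); Orbyt gets 12.
- Y → Nexon plays Beta (best of 5, 7); Orbyt gets 14.
- Z → Nexon plays Alpha (best of 14, 12); Orbyt gets 10.
Maximizing over 12, 14, 10, Orbyt chooses Y. Subgame-perfect outcome: (Beta, Y) with payoffs (7, 14).
Under simultaneous play:
Nexon's best replies: X→Alpha; Y→Beta; Z→Alpha.
Orbyt's best replies: Alpha→X; Beta→X.
The unique mutual best reply is (Alpha, X), giving (7, 12).
Sequential outcome (Beta, Y) differs from the Nash profile (Alpha, X).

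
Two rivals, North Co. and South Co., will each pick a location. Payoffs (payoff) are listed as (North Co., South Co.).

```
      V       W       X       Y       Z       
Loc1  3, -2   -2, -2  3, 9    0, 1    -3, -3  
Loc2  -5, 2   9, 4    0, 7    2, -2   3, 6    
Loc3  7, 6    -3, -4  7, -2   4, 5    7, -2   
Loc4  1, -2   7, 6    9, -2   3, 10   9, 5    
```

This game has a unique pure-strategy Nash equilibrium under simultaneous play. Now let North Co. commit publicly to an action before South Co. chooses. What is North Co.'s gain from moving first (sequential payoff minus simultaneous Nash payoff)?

Solve by backward induction (North Co. leads).
- Loc1: South Co. compares -2, -2, 9, 1, -3 and picks X; North Co. would get 3.
- Loc2: South Co. compares 2, 4, 7, -2, 6 and picks X; North Co. would get 0.
- Loc3: South Co. compares 6, -4, -2, 5, -2 and picks V; North Co. would get 7.
- Loc4: South Co. compares -2, 6, -2, 10, 5 and picks Y; North Co. would get 3.
Maximizing over 3, 0, 7, 3, North Co. chooses Loc3. Subgame-perfect outcome: (Loc3, V) with payoffs (7, 6).
Under simultaneous play:
North Co.'s best replies: V→Loc3; W→Loc2; X→Loc4; Y→Loc3; Z→Loc4.
South Co.'s best replies: Loc1→X; Loc2→X; Loc3→V; Loc4→Y.
Only (Loc3, V) has each player best-responding; Nash payoffs (7, 6).
North Co.'s commitment gain: 7 − 7 = 0.

0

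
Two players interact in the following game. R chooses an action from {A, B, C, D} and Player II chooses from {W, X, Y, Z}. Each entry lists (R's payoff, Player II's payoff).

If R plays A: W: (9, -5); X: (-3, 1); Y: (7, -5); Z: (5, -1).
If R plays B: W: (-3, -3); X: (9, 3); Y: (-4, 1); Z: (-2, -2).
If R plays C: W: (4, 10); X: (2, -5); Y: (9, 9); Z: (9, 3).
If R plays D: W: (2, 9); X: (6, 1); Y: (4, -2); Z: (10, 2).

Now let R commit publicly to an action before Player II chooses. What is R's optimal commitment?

Work backward from Player II's decision.
- A: Player II compares -5, 1, -5, -1 and picks X; R would get -3.
- B: Player II compares -3, 3, 1, -2 and picks X; R would get 9.
- C: Player II compares 10, -5, 9, 3 and picks W; R would get 4.
- D: Player II compares 9, 1, -2, 2 and picks W; R would get 2.
Among -3, 9, 4, 2, the best is 9 at B. Subgame-perfect outcome: (B, X) with payoffs (9, 3).

B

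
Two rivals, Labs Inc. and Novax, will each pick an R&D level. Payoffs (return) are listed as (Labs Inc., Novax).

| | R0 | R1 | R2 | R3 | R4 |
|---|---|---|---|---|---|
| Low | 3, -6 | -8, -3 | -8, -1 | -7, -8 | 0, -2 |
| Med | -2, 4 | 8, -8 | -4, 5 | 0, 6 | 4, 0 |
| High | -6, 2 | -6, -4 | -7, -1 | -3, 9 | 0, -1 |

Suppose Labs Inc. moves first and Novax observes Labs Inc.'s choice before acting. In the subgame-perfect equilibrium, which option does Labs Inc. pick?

Med

Novax best-responds to each possible Labs Inc. move:
- Low → Novax plays R2 (best of -6, -3, -1, -8, -2); Labs Inc. gets -8.
- Med → Novax plays R3 (best of 4, -8, 5, 6, 0); Labs Inc. gets 0.
- High → Novax plays R3 (best of 2, -4, -1, 9, -1); Labs Inc. gets -3.
Among -8, 0, -3, the best is 0 at Med. Subgame-perfect outcome: (Med, R3) with payoffs (0, 6).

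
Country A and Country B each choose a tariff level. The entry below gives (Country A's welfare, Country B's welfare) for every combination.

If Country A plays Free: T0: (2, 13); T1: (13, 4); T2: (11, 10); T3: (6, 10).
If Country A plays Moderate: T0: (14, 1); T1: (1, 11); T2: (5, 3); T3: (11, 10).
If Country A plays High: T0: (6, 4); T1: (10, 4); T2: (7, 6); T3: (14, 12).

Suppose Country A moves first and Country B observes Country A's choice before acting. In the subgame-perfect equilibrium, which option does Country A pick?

High

Country B best-responds to each possible Country A move:
- Free: Country B compares 13, 4, 10, 10 and picks T0; Country A would get 2.
- Moderate: Country B compares 1, 11, 3, 10 and picks T1; Country A would get 1.
- High: Country B compares 4, 4, 6, 12 and picks T3; Country A would get 14.
Among 2, 1, 14, the best is 14 at High. Subgame-perfect outcome: (High, T3) with payoffs (14, 12).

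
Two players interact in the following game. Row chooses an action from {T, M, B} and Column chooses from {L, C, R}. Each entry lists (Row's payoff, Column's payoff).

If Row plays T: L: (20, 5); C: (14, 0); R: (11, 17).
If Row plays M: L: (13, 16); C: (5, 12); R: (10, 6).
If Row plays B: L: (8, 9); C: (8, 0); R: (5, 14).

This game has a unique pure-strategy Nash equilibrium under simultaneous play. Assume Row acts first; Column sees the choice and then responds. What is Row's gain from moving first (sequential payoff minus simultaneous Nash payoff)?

2

Backward induction with Row moving first.
- T: Column compares 5, 0, 17 and picks R; Row would get 11.
- M: Column compares 16, 12, 6 and picks L; Row would get 13.
- B: Column compares 9, 0, 14 and picks R; Row would get 5.
Row's induced payoffs are 11, 13, 5, so Row commits to M. Subgame-perfect outcome: (M, L) with payoffs (13, 16).
Under simultaneous play:
Row's best replies: L→T; C→T; R→T.
Column's best replies: T→R; M→L; B→R.
The unique mutual best reply is (T, R), giving (11, 17).
Row's commitment gain: 13 − 11 = 2.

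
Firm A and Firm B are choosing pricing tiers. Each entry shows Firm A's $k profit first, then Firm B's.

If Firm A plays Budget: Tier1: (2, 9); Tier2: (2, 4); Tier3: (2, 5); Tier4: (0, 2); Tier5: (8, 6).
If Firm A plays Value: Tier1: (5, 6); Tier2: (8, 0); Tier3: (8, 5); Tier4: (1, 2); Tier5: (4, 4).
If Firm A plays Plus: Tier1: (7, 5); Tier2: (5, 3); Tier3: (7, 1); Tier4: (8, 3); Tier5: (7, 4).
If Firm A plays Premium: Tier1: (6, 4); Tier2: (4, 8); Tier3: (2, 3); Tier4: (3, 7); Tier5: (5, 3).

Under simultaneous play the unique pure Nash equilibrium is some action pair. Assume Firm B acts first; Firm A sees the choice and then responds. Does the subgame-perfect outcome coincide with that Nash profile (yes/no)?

no

Work backward from Firm A's decision.
- Tier1: BR = Plus, leader payoff 5.
- Tier2: BR = Value, leader payoff 0.
- Tier3: BR = Value, leader payoff 5.
- Tier4: BR = Plus, leader payoff 3.
- Tier5: BR = Budget, leader payoff 6.
Firm B's induced payoffs are 5, 0, 5, 3, 6, so Firm B commits to Tier5. Subgame-perfect outcome: (Budget, Tier5) with payoffs (8, 6).
Now find the simultaneous Nash equilibrium.
Firm A's best replies: Tier1→Plus; Tier2→Value; Tier3→Value; Tier4→Plus; Tier5→Budget.
Firm B's best replies: Budget→Tier1; Value→Tier1; Plus→Tier1; Premium→Tier2.
Only (Plus, Tier1) has each player best-responding; Nash payoffs (7, 5).
Sequential outcome (Budget, Tier5) differs from the Nash profile (Plus, Tier1).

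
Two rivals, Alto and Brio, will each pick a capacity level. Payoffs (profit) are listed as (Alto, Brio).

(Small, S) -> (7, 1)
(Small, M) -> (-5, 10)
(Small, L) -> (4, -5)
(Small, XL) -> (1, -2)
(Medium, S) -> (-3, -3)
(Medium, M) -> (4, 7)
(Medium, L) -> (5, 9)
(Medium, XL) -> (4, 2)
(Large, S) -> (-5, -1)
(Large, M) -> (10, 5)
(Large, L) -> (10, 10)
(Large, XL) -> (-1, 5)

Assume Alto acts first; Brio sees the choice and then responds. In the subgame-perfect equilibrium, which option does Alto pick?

Large

Work backward from Brio's decision.
- Small: Brio compares 1, 10, -5, -2 and picks M; Alto would get -5.
- Medium: Brio compares -3, 7, 9, 2 and picks L; Alto would get 5.
- Large: Brio compares -1, 5, 10, 5 and picks L; Alto would get 10.
Maximizing over -5, 5, 10, Alto chooses Large. Subgame-perfect outcome: (Large, L) with payoffs (10, 10).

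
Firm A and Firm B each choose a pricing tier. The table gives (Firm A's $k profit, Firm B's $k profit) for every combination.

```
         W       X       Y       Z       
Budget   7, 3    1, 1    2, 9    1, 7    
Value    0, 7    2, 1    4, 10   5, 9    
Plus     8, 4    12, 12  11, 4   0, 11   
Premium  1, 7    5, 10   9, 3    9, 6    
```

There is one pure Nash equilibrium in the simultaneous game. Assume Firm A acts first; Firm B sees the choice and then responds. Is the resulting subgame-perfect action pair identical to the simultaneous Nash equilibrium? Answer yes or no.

Solve by backward induction (Firm A leads).
- Budget → Firm B plays Y (best of 3, 1, 9, 7); Firm A gets 2.
- Value → Firm B plays Y (best of 7, 1, 10, 9); Firm A gets 4.
- Plus → Firm B plays X (best of 4, 12, 4, 11); Firm A gets 12.
- Premium → Firm B plays X (best of 7, 10, 3, 6); Firm A gets 5.
Maximizing over 2, 4, 12, 5, Firm A chooses Plus. Subgame-perfect outcome: (Plus, X) with payoffs (12, 12).
Under simultaneous play:
Firm A's best replies: W→Plus; X→Plus; Y→Plus; Z→Premium.
Firm B's best replies: Budget→Y; Value→Y; Plus→X; Premium→X.
Only (Plus, X) has each player best-responding; Nash payoffs (12, 12).
Sequential outcome (Plus, X) coincides with the Nash profile (Plus, X).

yes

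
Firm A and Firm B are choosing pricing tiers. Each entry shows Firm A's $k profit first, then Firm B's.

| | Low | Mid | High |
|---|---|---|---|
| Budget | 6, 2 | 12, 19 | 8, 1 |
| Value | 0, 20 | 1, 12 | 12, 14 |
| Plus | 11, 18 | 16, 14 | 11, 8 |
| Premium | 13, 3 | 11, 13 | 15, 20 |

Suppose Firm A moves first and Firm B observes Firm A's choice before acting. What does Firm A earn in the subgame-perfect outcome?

15

Work backward from Firm B's decision.
- Budget: Firm B compares 2, 19, 1 and picks Mid; Firm A would get 12.
- Value: Firm B compares 20, 12, 14 and picks Low; Firm A would get 0.
- Plus: Firm B compares 18, 14, 8 and picks Low; Firm A would get 11.
- Premium: Firm B compares 3, 13, 20 and picks High; Firm A would get 15.
Maximizing over 12, 0, 11, 15, Firm A chooses Premium. Subgame-perfect outcome: (Premium, High) with payoffs (15, 20).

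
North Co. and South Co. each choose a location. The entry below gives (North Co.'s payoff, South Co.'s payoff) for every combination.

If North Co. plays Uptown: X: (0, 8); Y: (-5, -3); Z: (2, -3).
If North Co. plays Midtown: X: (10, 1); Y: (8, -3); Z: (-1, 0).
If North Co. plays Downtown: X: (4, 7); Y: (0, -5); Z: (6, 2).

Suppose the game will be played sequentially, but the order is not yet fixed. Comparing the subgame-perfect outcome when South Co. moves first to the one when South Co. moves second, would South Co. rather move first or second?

first

If North Co. leads: South Co.'s best replies are Uptown→X, Midtown→X, Downtown→X; North Co.'s induced payoffs 0, 10, 4; outcome (Midtown, X), payoffs (10, 1).
If South Co. leads: North Co.'s best replies are X→Midtown, Y→Midtown, Z→Downtown; South Co.'s induced payoffs 1, -3, 2; outcome (Downtown, Z), payoffs (6, 2).
South Co. gets 2 moving first and 1 moving second, so South Co. prefers to move first.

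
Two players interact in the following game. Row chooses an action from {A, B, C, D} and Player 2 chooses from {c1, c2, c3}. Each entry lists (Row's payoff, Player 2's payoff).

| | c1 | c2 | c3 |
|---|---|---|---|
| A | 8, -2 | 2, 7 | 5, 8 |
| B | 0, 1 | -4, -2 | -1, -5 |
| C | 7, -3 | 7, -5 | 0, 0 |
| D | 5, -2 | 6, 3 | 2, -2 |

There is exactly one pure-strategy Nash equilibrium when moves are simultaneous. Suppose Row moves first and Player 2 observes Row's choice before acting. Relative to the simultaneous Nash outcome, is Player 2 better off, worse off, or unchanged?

Backward induction with Row moving first.
- A → Player 2 plays c3 (best of -2, 7, 8); Row gets 5.
- B → Player 2 plays c1 (best of 1, -2, -5); Row gets 0.
- C → Player 2 plays c3 (best of -3, -5, 0); Row gets 0.
- D → Player 2 plays c2 (best of -2, 3, -2); Row gets 6.
Maximizing over 5, 0, 0, 6, Row chooses D. Subgame-perfect outcome: (D, c2) with payoffs (6, 3).
Under simultaneous play:
Row's best replies: c1→A; c2→C; c3→A.
Player 2's best replies: A→c3; B→c1; C→c3; D→c2.
The unique mutual best reply is (A, c3), giving (5, 8).
Player 2 earns 3 sequentially versus 8 at the Nash outcome: worse off.

worse off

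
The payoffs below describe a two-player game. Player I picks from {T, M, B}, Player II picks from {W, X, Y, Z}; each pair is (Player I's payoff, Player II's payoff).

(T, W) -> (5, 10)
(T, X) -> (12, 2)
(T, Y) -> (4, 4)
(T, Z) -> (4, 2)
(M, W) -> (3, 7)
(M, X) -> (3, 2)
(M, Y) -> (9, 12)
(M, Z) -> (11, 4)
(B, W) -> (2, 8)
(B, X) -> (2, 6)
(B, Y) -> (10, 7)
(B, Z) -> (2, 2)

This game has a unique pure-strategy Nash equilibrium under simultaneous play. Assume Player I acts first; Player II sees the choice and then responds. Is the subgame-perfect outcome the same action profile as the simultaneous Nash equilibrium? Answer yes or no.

no

Player II best-responds to each possible Player I move:
- T: Player II compares 10, 2, 4, 2 and picks W; Player I would get 5.
- M: Player II compares 7, 2, 12, 4 and picks Y; Player I would get 9.
- B: Player II compares 8, 6, 7, 2 and picks W; Player I would get 2.
Maximizing over 5, 9, 2, Player I chooses M. Subgame-perfect outcome: (M, Y) with payoffs (9, 12).
Now find the simultaneous Nash equilibrium.
Player I's best replies: W→T; X→T; Y→B; Z→M.
Player II's best replies: T→W; M→Y; B→W.
The unique mutual best reply is (T, W), giving (5, 10).
Sequential outcome (M, Y) differs from the Nash profile (T, W).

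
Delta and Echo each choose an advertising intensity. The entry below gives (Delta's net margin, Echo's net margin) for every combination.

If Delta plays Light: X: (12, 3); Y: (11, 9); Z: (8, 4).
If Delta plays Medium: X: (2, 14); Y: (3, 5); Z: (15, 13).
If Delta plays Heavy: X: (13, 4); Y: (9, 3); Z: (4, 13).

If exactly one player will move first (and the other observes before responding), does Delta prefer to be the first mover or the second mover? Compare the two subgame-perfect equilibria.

If Delta leads: Echo's best replies are Light→Y, Medium→X, Heavy→Z; Delta's induced payoffs 11, 2, 4; outcome (Light, Y), payoffs (11, 9).
If Echo leads: Delta's best replies are X→Heavy, Y→Light, Z→Medium; Echo's induced payoffs 4, 9, 13; outcome (Medium, Z), payoffs (15, 13).
Delta gets 11 moving first and 15 moving second, so Delta prefers to move second.

second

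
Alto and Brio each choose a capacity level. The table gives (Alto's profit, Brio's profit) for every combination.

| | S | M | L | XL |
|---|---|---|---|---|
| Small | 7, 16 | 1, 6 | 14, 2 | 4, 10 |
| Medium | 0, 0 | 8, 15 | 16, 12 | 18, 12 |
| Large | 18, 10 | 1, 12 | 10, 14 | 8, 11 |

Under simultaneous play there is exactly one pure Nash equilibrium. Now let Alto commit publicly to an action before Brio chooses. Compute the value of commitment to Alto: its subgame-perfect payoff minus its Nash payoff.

2

Work backward from Brio's decision.
- Small → Brio plays S (best of 16, 6, 2, 10); Alto gets 7.
- Medium → Brio plays M (best of 0, 15, 12, 12); Alto gets 8.
- Large → Brio plays L (best of 10, 12, 14, 11); Alto gets 10.
Alto's induced payoffs are 7, 8, 10, so Alto commits to Large. Subgame-perfect outcome: (Large, L) with payoffs (10, 14).
Now find the simultaneous Nash equilibrium.
Alto's best replies: S→Large; M→Medium; L→Medium; XL→Medium.
Brio's best replies: Small→S; Medium→M; Large→L.
Only (Medium, M) has each player best-responding; Nash payoffs (8, 15).
Alto's commitment gain: 10 − 8 = 2.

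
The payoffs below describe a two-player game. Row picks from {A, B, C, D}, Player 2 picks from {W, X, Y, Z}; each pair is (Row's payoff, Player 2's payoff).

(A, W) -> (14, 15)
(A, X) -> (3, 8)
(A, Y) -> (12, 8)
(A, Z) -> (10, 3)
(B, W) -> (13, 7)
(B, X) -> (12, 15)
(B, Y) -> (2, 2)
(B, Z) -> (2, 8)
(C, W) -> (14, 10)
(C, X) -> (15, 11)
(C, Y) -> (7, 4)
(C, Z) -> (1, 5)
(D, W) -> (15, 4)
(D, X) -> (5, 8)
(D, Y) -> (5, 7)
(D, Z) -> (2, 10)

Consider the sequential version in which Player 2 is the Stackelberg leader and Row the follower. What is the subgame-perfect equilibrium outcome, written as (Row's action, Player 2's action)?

(C, X)

Solve by backward induction (Player 2 leads).
- W: Row compares 14, 13, 14, 15 and picks D; Player 2 would get 4.
- X: Row compares 3, 12, 15, 5 and picks C; Player 2 would get 11.
- Y: Row compares 12, 2, 7, 5 and picks A; Player 2 would get 8.
- Z: Row compares 10, 2, 1, 2 and picks A; Player 2 would get 3.
Among 4, 11, 8, 3, the best is 11 at X. Subgame-perfect outcome: (C, X) with payoffs (15, 11).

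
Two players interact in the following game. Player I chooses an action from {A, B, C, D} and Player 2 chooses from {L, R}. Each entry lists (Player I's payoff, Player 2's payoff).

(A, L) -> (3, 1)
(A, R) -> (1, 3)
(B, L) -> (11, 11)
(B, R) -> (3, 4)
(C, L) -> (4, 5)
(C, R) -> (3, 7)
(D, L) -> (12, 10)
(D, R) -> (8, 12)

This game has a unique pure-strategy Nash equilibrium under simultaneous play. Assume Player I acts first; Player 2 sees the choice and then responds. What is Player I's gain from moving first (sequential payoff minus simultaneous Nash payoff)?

3

Backward induction with Player I moving first.
- A: BR = R, leader payoff 1.
- B: BR = L, leader payoff 11.
- C: BR = R, leader payoff 3.
- D: BR = R, leader payoff 8.
Player I's induced payoffs are 1, 11, 3, 8, so Player I commits to B. Subgame-perfect outcome: (B, L) with payoffs (11, 11).
Now find the simultaneous Nash equilibrium.
Player I's best replies: L→D; R→D.
Player 2's best replies: A→R; B→L; C→R; D→R.
The unique mutual best reply is (D, R), giving (8, 12).
Player I's commitment gain: 11 − 8 = 3.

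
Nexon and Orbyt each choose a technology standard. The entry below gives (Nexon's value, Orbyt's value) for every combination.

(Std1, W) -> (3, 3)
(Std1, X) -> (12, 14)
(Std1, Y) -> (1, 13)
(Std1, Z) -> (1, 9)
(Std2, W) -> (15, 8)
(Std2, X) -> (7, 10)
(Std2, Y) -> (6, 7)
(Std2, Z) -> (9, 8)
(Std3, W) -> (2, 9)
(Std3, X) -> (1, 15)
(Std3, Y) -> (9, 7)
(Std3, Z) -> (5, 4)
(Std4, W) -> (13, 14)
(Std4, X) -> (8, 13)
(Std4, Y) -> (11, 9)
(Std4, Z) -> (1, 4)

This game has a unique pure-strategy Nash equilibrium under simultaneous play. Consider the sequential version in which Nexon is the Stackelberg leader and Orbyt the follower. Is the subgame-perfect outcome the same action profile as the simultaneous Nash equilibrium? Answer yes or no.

no

Orbyt best-responds to each possible Nexon move:
- Std1 → Orbyt plays X (best of 3, 14, 13, 9); Nexon gets 12.
- Std2 → Orbyt plays X (best of 8, 10, 7, 8); Nexon gets 7.
- Std3 → Orbyt plays X (best of 9, 15, 7, 4); Nexon gets 1.
- Std4 → Orbyt plays W (best of 14, 13, 9, 4); Nexon gets 13.
Nexon's induced payoffs are 12, 7, 1, 13, so Nexon commits to Std4. Subgame-perfect outcome: (Std4, W) with payoffs (13, 14).
Under simultaneous play:
Nexon's best replies: W→Std2; X→Std1; Y→Std4; Z→Std2.
Orbyt's best replies: Std1→X; Std2→X; Std3→X; Std4→W.
The unique mutual best reply is (Std1, X), giving (12, 14).
Sequential outcome (Std4, W) differs from the Nash profile (Std1, X).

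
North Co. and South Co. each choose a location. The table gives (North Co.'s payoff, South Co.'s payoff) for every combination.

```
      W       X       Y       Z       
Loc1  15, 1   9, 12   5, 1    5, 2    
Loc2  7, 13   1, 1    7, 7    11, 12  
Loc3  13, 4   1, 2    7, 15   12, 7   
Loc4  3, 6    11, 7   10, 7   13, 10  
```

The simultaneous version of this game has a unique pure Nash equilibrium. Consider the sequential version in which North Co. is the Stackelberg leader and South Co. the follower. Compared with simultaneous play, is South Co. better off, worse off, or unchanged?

South Co. best-responds to each possible North Co. move:
- Loc1: BR = X, leader payoff 9.
- Loc2: BR = W, leader payoff 7.
- Loc3: BR = Y, leader payoff 7.
- Loc4: BR = Z, leader payoff 13.
Among 9, 7, 7, 13, the best is 13 at Loc4. Subgame-perfect outcome: (Loc4, Z) with payoffs (13, 10).
Now find the simultaneous Nash equilibrium.
North Co.'s best replies: W→Loc1; X→Loc4; Y→Loc4; Z→Loc4.
South Co.'s best replies: Loc1→X; Loc2→W; Loc3→Y; Loc4→Z.
The unique mutual best reply is (Loc4, Z), giving (13, 10).
South Co. earns 10 sequentially versus 10 at the Nash outcome: unchanged.

unchanged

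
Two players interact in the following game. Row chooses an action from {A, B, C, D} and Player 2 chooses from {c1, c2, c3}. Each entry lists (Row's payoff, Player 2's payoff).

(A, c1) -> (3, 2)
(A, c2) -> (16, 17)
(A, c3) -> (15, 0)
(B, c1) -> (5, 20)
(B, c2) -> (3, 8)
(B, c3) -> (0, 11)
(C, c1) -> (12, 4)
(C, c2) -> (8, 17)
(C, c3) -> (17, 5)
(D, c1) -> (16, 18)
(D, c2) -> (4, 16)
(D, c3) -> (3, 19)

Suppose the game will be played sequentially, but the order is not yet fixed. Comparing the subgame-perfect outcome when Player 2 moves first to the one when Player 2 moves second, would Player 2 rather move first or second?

first

If Row leads: Player 2's best replies are A→c2, B→c1, C→c2, D→c3; Row's induced payoffs 16, 5, 8, 3; outcome (A, c2), payoffs (16, 17).
If Player 2 leads: Row's best replies are c1→D, c2→A, c3→C; Player 2's induced payoffs 18, 17, 5; outcome (D, c1), payoffs (16, 18).
Player 2 gets 18 moving first and 17 moving second, so Player 2 prefers to move first.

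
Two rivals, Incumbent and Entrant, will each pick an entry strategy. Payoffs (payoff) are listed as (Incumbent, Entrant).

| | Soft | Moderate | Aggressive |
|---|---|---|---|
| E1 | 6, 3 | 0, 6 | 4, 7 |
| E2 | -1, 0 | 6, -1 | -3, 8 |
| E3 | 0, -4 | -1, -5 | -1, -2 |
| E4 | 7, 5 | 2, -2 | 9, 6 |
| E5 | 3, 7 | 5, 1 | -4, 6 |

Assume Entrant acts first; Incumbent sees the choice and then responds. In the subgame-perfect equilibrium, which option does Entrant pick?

Aggressive

Incumbent best-responds to each possible Entrant move:
- Soft → Incumbent plays E4 (best of 6, -1, 0, 7, 3); Entrant gets 5.
- Moderate → Incumbent plays E2 (best of 0, 6, -1, 2, 5); Entrant gets -1.
- Aggressive → Incumbent plays E4 (best of 4, -3, -1, 9, -4); Entrant gets 6.
Among 5, -1, 6, the best is 6 at Aggressive. Subgame-perfect outcome: (E4, Aggressive) with payoffs (9, 6).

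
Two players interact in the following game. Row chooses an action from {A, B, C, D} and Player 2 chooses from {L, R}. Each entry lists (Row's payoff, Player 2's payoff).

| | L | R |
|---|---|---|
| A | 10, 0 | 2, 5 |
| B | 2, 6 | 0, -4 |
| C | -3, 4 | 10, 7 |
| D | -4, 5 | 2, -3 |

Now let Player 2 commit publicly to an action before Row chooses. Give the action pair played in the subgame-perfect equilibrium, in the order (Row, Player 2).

(C, R)

Work backward from Row's decision.
- L: Row compares 10, 2, -3, -4 and picks A; Player 2 would get 0.
- R: Row compares 2, 0, 10, 2 and picks C; Player 2 would get 7.
Maximizing over 0, 7, Player 2 chooses R. Subgame-perfect outcome: (C, R) with payoffs (10, 7).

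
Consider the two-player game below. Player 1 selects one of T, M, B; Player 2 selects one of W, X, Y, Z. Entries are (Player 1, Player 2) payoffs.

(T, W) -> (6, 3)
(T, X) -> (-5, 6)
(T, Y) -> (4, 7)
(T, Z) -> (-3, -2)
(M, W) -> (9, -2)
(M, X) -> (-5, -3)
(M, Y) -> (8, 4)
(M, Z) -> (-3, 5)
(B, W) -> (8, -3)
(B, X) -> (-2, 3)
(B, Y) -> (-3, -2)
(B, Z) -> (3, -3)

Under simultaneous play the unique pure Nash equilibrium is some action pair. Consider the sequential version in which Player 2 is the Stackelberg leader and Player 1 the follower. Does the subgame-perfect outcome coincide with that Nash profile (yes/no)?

no

Backward induction with Player 2 moving first.
- W: BR = M, leader payoff -2.
- X: BR = B, leader payoff 3.
- Y: BR = M, leader payoff 4.
- Z: BR = B, leader payoff -3.
Maximizing over -2, 3, 4, -3, Player 2 chooses Y. Subgame-perfect outcome: (M, Y) with payoffs (8, 4).
Under simultaneous play:
Player 1's best replies: W→M; X→B; Y→M; Z→B.
Player 2's best replies: T→Y; M→Z; B→X.
The unique mutual best reply is (B, X), giving (-2, 3).
Sequential outcome (M, Y) differs from the Nash profile (B, X).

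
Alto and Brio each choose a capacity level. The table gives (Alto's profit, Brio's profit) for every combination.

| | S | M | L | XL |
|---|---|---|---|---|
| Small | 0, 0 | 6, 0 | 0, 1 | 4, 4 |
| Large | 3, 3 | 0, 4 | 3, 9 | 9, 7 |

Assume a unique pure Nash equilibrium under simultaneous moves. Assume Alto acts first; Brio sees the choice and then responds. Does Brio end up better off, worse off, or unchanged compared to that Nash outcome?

worse off

Backward induction with Alto moving first.
- Small: Brio compares 0, 0, 1, 4 and picks XL; Alto would get 4.
- Large: Brio compares 3, 4, 9, 7 and picks L; Alto would get 3.
Maximizing over 4, 3, Alto chooses Small. Subgame-perfect outcome: (Small, XL) with payoffs (4, 4).
For the simultaneous game, intersect best replies.
Alto's best replies: S→Large; M→Small; L→Large; XL→Large.
Brio's best replies: Small→XL; Large→L.
The unique mutual best reply is (Large, L), giving (3, 9).
Brio earns 4 sequentially versus 9 at the Nash outcome: worse off.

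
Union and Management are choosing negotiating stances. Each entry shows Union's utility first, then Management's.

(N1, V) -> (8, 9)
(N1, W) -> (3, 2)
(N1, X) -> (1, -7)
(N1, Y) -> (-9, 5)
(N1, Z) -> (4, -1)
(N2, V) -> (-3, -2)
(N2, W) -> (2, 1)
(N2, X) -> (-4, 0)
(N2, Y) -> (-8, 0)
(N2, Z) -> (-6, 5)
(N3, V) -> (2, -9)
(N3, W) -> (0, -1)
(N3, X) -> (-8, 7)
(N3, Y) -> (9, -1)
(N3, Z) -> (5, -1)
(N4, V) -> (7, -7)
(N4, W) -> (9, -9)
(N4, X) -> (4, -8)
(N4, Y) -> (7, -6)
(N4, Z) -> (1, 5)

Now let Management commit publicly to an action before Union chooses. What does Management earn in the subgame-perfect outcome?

9

Union best-responds to each possible Management move:
- V: Union compares 8, -3, 2, 7 and picks N1; Management would get 9.
- W: Union compares 3, 2, 0, 9 and picks N4; Management would get -9.
- X: Union compares 1, -4, -8, 4 and picks N4; Management would get -8.
- Y: Union compares -9, -8, 9, 7 and picks N3; Management would get -1.
- Z: Union compares 4, -6, 5, 1 and picks N3; Management would get -1.
Management's induced payoffs are 9, -9, -8, -1, -1, so Management commits to V. Subgame-perfect outcome: (N1, V) with payoffs (8, 9).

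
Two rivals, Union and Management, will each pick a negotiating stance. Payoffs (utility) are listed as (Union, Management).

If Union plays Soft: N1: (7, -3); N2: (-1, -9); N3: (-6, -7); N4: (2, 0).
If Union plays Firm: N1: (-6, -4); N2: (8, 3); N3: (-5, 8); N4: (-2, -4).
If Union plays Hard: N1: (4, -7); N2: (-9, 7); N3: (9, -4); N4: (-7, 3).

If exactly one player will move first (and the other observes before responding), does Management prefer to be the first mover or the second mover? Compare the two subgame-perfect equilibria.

first

If Union leads: Management's best replies are Soft→N4, Firm→N3, Hard→N2; Union's induced payoffs 2, -5, -9; outcome (Soft, N4), payoffs (2, 0).
If Management leads: Union's best replies are N1→Soft, N2→Firm, N3→Hard, N4→Soft; Management's induced payoffs -3, 3, -4, 0; outcome (Firm, N2), payoffs (8, 3).
Management gets 3 moving first and 0 moving second, so Management prefers to move first.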